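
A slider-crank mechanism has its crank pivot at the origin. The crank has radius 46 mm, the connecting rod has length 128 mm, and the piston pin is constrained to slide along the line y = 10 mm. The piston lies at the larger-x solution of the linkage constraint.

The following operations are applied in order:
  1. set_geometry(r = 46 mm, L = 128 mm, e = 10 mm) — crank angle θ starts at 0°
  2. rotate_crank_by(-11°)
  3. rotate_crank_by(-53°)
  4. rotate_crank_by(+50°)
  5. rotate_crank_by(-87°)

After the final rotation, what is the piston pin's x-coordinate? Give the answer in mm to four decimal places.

set_geometry: r = 46 mm, L = 128 mm, e = 10 mm; θ ← 0°
rotate_crank_by(-11°): θ ← 0° -11° = -11°
rotate_crank_by(-53°): θ ← -11° -53° = -64°
rotate_crank_by(+50°): θ ← -64° +50° = -14°
rotate_crank_by(-87°): θ ← -14° -87° = -101°
crank pin P = (r cos θ, r sin θ) = (-8.777214, -45.154850)
h = r sin θ − e = -45.154850 − 10 = -55.154850
x = r cos θ + √(L² − h²) = -8.777214 + √(16384.0 − 3042.0575) = -8.777214 + 115.507326 = 106.730113

106.7301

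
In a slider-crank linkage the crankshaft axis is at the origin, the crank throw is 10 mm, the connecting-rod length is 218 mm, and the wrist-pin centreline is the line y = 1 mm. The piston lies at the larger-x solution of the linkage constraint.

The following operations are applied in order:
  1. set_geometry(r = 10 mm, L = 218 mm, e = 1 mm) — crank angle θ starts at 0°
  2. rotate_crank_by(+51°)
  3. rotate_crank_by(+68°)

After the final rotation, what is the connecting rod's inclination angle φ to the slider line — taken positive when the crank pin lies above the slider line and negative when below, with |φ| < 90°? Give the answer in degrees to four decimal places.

2.0363

set_geometry: r = 10 mm, L = 218 mm, e = 1 mm; θ ← 0°
rotate_crank_by(+51°): θ ← 0° +51° = 51°
rotate_crank_by(+68°): θ ← 51° +68° = 119°
crank pin P = (r cos θ, r sin θ) = (-4.848096, 8.746197)
h = r sin θ − e = 8.746197 − 1 = 7.746197
sin φ = h / L = 7.746197 / 218 = 0.03553301
φ = arcsin(0.03553301) = 2.036320°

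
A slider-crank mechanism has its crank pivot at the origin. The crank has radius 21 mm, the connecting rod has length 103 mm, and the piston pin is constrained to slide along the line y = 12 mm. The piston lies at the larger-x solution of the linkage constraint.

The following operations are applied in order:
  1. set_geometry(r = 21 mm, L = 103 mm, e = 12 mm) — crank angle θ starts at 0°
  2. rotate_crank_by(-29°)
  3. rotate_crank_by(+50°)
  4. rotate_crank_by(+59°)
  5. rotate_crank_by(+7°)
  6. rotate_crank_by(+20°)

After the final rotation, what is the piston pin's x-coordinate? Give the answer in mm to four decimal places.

set_geometry: r = 21 mm, L = 103 mm, e = 12 mm; θ ← 0°
rotate_crank_by(-29°): θ ← 0° -29° = -29°
rotate_crank_by(+50°): θ ← -29° +50° = 21°
rotate_crank_by(+59°): θ ← 21° +59° = 80°
rotate_crank_by(+7°): θ ← 80° +7° = 87°
rotate_crank_by(+20°): θ ← 87° +20° = 107°
crank pin P = (r cos θ, r sin θ) = (-6.139806, 20.082400)
h = r sin θ − e = 20.082400 − 12 = 8.082400
x = r cos θ + √(L² − h²) = -6.139806 + √(10609.0 − 65.3252) = -6.139806 + 102.682398 = 96.542592

96.5426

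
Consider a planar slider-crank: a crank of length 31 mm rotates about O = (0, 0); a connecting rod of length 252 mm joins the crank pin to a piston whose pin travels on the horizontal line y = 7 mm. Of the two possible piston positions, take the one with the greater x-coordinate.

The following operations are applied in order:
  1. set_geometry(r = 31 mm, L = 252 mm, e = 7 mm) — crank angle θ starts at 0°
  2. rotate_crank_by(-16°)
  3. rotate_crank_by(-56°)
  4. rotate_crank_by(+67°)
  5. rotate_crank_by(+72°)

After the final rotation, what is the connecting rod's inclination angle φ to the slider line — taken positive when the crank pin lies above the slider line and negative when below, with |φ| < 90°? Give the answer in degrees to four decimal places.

set_geometry: r = 31 mm, L = 252 mm, e = 7 mm; θ ← 0°
rotate_crank_by(-16°): θ ← 0° -16° = -16°
rotate_crank_by(-56°): θ ← -16° -56° = -72°
rotate_crank_by(+67°): θ ← -72° +67° = -5°
rotate_crank_by(+72°): θ ← -5° +72° = 67°
crank pin P = (r cos θ, r sin θ) = (12.112665, 28.535650)
h = r sin θ − e = 28.535650 − 7 = 21.535650
sin φ = h / L = 21.535650 / 252 = 0.08545893
φ = arcsin(0.08545893) = 4.902416°

4.9024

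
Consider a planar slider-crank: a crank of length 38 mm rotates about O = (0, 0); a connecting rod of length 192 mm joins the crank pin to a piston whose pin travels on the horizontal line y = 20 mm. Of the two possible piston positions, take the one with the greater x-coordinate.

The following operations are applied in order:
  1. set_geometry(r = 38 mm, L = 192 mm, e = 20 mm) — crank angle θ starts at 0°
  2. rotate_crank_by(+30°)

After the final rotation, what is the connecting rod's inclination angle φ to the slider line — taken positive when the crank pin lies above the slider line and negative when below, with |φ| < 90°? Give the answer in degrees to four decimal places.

-0.2984

set_geometry: r = 38 mm, L = 192 mm, e = 20 mm; θ ← 0°
rotate_crank_by(+30°): θ ← 0° +30° = 30°
crank pin P = (r cos θ, r sin θ) = (32.908965, 19.000000)
h = r sin θ − e = 19.000000 − 20 = -1.000000
sin φ = h / L = -1.000000 / 192 = -0.00520833
φ = arcsin(-0.00520833) = -0.298417°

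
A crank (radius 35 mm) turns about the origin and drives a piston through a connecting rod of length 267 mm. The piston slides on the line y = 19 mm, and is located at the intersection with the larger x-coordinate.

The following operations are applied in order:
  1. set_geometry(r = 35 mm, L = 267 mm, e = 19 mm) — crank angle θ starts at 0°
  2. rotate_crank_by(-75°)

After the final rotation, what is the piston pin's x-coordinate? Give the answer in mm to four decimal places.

set_geometry: r = 35 mm, L = 267 mm, e = 19 mm; θ ← 0°
rotate_crank_by(-75°): θ ← 0° -75° = -75°
crank pin P = (r cos θ, r sin θ) = (9.058667, -33.807404)
h = r sin θ − e = -33.807404 − 19 = -52.807404
x = r cos θ + √(L² − h²) = 9.058667 + √(71289.0 − 2788.6219) = 9.058667 + 261.725769 = 270.784435

270.7844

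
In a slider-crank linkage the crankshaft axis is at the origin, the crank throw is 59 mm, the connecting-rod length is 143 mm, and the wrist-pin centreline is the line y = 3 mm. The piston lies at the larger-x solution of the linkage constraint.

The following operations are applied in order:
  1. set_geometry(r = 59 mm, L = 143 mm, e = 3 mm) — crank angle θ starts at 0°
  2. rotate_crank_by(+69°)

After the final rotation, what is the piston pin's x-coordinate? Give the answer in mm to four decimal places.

set_geometry: r = 59 mm, L = 143 mm, e = 3 mm; θ ← 0°
rotate_crank_by(+69°): θ ← 0° +69° = 69°
crank pin P = (r cos θ, r sin θ) = (21.143709, 55.081245)
h = r sin θ − e = 55.081245 − 3 = 52.081245
x = r cos θ + √(L² − h²) = 21.143709 + √(20449.0 − 2712.4561) = 21.143709 + 133.178617 = 154.322326

154.3223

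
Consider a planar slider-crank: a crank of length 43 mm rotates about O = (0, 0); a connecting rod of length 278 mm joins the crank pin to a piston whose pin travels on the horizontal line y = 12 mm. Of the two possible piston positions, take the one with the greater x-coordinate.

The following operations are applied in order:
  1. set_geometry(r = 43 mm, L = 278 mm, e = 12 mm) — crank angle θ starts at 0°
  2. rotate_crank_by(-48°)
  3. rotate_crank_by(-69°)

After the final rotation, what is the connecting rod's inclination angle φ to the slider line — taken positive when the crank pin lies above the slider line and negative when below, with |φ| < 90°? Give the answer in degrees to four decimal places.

set_geometry: r = 43 mm, L = 278 mm, e = 12 mm; θ ← 0°
rotate_crank_by(-48°): θ ← 0° -48° = -48°
rotate_crank_by(-69°): θ ← -48° -69° = -117°
crank pin P = (r cos θ, r sin θ) = (-19.521591, -38.313281)
h = r sin θ − e = -38.313281 − 12 = -50.313281
sin φ = h / L = -50.313281 / 278 = -0.18098302
φ = arcsin(-0.18098302) = -10.427023°

-10.4270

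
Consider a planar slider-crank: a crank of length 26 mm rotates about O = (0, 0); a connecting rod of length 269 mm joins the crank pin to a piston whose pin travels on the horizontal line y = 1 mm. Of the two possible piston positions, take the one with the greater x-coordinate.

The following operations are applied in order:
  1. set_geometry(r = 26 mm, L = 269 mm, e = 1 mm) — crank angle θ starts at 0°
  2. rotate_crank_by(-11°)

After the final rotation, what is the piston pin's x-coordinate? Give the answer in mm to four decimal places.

set_geometry: r = 26 mm, L = 269 mm, e = 1 mm; θ ← 0°
rotate_crank_by(-11°): θ ← 0° -11° = -11°
crank pin P = (r cos θ, r sin θ) = (25.522307, -4.961034)
h = r sin θ − e = -4.961034 − 1 = -5.961034
x = r cos θ + √(L² − h²) = 25.522307 + √(72361.0 − 35.5339) = 25.522307 + 268.933944 = 294.456250

294.4563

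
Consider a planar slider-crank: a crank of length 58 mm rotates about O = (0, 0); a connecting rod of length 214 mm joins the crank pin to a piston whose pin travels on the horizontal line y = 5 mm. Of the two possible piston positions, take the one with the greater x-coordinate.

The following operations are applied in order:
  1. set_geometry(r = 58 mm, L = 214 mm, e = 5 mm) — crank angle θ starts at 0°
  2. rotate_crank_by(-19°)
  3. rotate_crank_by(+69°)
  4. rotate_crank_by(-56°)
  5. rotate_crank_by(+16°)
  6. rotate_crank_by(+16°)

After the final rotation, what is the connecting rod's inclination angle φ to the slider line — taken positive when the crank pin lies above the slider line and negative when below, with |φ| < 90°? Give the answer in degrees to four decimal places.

set_geometry: r = 58 mm, L = 214 mm, e = 5 mm; θ ← 0°
rotate_crank_by(-19°): θ ← 0° -19° = -19°
rotate_crank_by(+69°): θ ← -19° +69° = 50°
rotate_crank_by(-56°): θ ← 50° -56° = -6°
rotate_crank_by(+16°): θ ← -6° +16° = 10°
rotate_crank_by(+16°): θ ← 10° +16° = 26°
crank pin P = (r cos θ, r sin θ) = (52.130055, 25.425527)
h = r sin θ − e = 25.425527 − 5 = 20.425527
sin φ = h / L = 20.425527 / 214 = 0.09544639
φ = arcsin(0.09544639) = 5.477013°

5.4770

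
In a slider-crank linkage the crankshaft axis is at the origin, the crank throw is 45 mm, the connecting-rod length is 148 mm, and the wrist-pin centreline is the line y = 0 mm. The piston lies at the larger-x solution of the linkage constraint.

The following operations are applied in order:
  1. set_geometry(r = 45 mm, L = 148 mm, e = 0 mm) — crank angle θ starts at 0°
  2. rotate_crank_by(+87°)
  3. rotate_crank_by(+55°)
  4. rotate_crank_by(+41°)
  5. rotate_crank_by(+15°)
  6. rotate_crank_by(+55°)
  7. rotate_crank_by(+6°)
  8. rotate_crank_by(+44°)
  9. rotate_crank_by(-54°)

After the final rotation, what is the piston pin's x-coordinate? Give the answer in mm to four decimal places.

set_geometry: r = 45 mm, L = 148 mm, e = 0 mm; θ ← 0°
rotate_crank_by(+87°): θ ← 0° +87° = 87°
rotate_crank_by(+55°): θ ← 87° +55° = 142°
rotate_crank_by(+41°): θ ← 142° +41° = 183°
rotate_crank_by(+15°): θ ← 183° +15° = 198°
rotate_crank_by(+55°): θ ← 198° +55° = 253°
rotate_crank_by(+6°): θ ← 253° +6° = 259°
rotate_crank_by(+44°): θ ← 259° +44° = 303°
rotate_crank_by(-54°): θ ← 303° -54° = 249°
crank pin P = (r cos θ, r sin θ) = (-16.126558, -42.011119)
h = r sin θ − e = -42.011119 − 0 = -42.011119
x = r cos θ + √(L² − h²) = -16.126558 + √(21904.0 − 1764.9341) = -16.126558 + 141.912177 = 125.785619

125.7856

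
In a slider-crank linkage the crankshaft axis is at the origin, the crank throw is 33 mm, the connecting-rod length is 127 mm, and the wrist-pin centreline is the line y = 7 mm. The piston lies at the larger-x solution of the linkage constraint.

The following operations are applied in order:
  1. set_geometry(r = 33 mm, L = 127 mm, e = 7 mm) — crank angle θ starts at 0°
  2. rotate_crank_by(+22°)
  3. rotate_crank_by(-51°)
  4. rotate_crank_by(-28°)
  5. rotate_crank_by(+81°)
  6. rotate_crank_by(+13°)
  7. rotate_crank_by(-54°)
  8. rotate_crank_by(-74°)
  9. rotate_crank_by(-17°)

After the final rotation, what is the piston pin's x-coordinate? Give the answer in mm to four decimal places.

110.8628

set_geometry: r = 33 mm, L = 127 mm, e = 7 mm; θ ← 0°
rotate_crank_by(+22°): θ ← 0° +22° = 22°
rotate_crank_by(-51°): θ ← 22° -51° = -29°
rotate_crank_by(-28°): θ ← -29° -28° = -57°
rotate_crank_by(+81°): θ ← -57° +81° = 24°
rotate_crank_by(+13°): θ ← 24° +13° = 37°
rotate_crank_by(-54°): θ ← 37° -54° = -17°
rotate_crank_by(-74°): θ ← -17° -74° = -91°
rotate_crank_by(-17°): θ ← -91° -17° = -108°
crank pin P = (r cos θ, r sin θ) = (-10.197561, -31.384865)
h = r sin θ − e = -31.384865 − 7 = -38.384865
x = r cos θ + √(L² − h²) = -10.197561 + √(16129.0 − 1473.3979) = -10.197561 + 121.060324 = 110.862764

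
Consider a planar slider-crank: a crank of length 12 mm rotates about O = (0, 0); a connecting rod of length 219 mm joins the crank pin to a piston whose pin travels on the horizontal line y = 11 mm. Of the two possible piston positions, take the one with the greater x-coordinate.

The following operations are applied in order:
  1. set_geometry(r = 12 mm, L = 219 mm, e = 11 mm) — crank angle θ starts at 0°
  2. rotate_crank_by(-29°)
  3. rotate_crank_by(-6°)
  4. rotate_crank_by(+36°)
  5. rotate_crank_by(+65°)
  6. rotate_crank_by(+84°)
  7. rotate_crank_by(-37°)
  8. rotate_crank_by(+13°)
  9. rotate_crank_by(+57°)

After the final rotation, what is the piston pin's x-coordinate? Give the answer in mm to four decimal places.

set_geometry: r = 12 mm, L = 219 mm, e = 11 mm; θ ← 0°
rotate_crank_by(-29°): θ ← 0° -29° = -29°
rotate_crank_by(-6°): θ ← -29° -6° = -35°
rotate_crank_by(+36°): θ ← -35° +36° = 1°
rotate_crank_by(+65°): θ ← 1° +65° = 66°
rotate_crank_by(+84°): θ ← 66° +84° = 150°
rotate_crank_by(-37°): θ ← 150° -37° = 113°
rotate_crank_by(+13°): θ ← 113° +13° = 126°
rotate_crank_by(+57°): θ ← 126° +57° = 183°
crank pin P = (r cos θ, r sin θ) = (-11.983554, -0.628031)
h = r sin θ − e = -0.628031 − 11 = -11.628031
x = r cos θ + √(L² − h²) = -11.983554 + √(47961.0 − 135.2111) = -11.983554 + 218.691081 = 206.707527

206.7075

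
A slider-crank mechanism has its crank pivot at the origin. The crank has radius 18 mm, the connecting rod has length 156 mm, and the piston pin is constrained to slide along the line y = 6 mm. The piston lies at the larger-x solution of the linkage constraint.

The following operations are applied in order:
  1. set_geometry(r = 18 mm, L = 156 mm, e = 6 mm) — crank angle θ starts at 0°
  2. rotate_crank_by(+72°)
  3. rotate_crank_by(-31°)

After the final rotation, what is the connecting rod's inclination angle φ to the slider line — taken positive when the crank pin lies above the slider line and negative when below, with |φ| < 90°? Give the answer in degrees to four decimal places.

set_geometry: r = 18 mm, L = 156 mm, e = 6 mm; θ ← 0°
rotate_crank_by(+72°): θ ← 0° +72° = 72°
rotate_crank_by(-31°): θ ← 72° -31° = 41°
crank pin P = (r cos θ, r sin θ) = (13.584772, 11.809063)
h = r sin θ − e = 11.809063 − 6 = 5.809063
sin φ = h / L = 5.809063 / 156 = 0.03723758
φ = arcsin(0.03723758) = 2.134050°

2.1340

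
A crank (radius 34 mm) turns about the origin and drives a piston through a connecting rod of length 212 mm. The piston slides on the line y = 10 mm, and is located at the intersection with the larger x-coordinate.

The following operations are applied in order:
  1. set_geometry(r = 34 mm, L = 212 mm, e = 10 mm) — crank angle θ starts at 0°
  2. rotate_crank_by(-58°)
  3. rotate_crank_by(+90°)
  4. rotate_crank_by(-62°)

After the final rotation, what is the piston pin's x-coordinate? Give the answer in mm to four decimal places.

239.7185

set_geometry: r = 34 mm, L = 212 mm, e = 10 mm; θ ← 0°
rotate_crank_by(-58°): θ ← 0° -58° = -58°
rotate_crank_by(+90°): θ ← -58° +90° = 32°
rotate_crank_by(-62°): θ ← 32° -62° = -30°
crank pin P = (r cos θ, r sin θ) = (29.444864, -17.000000)
h = r sin θ − e = -17.000000 − 10 = -27.000000
x = r cos θ + √(L² − h²) = 29.444864 + √(44944.0 − 729.0000) = 29.444864 + 210.273631 = 239.718495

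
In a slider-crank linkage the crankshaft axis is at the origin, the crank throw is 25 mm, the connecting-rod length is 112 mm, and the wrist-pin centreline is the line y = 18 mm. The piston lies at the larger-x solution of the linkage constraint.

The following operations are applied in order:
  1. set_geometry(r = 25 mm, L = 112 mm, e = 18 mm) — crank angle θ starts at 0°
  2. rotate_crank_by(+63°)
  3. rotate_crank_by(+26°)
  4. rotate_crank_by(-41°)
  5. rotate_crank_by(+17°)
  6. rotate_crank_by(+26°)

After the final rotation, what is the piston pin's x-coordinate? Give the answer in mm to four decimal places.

set_geometry: r = 25 mm, L = 112 mm, e = 18 mm; θ ← 0°
rotate_crank_by(+63°): θ ← 0° +63° = 63°
rotate_crank_by(+26°): θ ← 63° +26° = 89°
rotate_crank_by(-41°): θ ← 89° -41° = 48°
rotate_crank_by(+17°): θ ← 48° +17° = 65°
rotate_crank_by(+26°): θ ← 65° +26° = 91°
crank pin P = (r cos θ, r sin θ) = (-0.436310, 24.996192)
h = r sin θ − e = 24.996192 − 18 = 6.996192
x = r cos θ + √(L² − h²) = -0.436310 + √(12544.0 − 48.9467) = -0.436310 + 111.781274 = 111.344964

111.3450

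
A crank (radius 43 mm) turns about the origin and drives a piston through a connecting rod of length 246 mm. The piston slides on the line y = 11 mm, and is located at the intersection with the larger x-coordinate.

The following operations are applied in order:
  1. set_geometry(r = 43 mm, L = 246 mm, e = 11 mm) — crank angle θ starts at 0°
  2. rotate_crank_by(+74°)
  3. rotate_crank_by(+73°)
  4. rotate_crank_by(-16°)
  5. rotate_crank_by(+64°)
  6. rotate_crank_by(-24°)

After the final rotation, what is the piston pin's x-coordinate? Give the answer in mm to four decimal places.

203.4923

set_geometry: r = 43 mm, L = 246 mm, e = 11 mm; θ ← 0°
rotate_crank_by(+74°): θ ← 0° +74° = 74°
rotate_crank_by(+73°): θ ← 74° +73° = 147°
rotate_crank_by(-16°): θ ← 147° -16° = 131°
rotate_crank_by(+64°): θ ← 131° +64° = 195°
rotate_crank_by(-24°): θ ← 195° -24° = 171°
crank pin P = (r cos θ, r sin θ) = (-42.470599, 6.726682)
h = r sin θ − e = 6.726682 − 11 = -4.273318
x = r cos θ + √(L² − h²) = -42.470599 + √(60516.0 − 18.2612) = -42.470599 + 245.962881 = 203.492282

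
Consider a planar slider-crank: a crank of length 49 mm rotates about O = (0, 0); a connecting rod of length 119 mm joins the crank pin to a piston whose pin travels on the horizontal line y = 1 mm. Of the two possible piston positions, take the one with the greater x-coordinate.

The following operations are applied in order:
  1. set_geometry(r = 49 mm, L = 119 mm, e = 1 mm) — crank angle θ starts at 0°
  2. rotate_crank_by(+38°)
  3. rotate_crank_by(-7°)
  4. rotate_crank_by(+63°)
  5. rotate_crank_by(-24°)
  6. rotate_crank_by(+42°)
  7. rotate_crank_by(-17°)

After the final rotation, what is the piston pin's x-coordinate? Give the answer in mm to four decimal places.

104.7012

set_geometry: r = 49 mm, L = 119 mm, e = 1 mm; θ ← 0°
rotate_crank_by(+38°): θ ← 0° +38° = 38°
rotate_crank_by(-7°): θ ← 38° -7° = 31°
rotate_crank_by(+63°): θ ← 31° +63° = 94°
rotate_crank_by(-24°): θ ← 94° -24° = 70°
rotate_crank_by(+42°): θ ← 70° +42° = 112°
rotate_crank_by(-17°): θ ← 112° -17° = 95°
crank pin P = (r cos θ, r sin θ) = (-4.270631, 48.813540)
h = r sin θ − e = 48.813540 − 1 = 47.813540
x = r cos θ + √(L² − h²) = -4.270631 + √(14161.0 − 2286.1346) = -4.270631 + 108.971856 = 104.701224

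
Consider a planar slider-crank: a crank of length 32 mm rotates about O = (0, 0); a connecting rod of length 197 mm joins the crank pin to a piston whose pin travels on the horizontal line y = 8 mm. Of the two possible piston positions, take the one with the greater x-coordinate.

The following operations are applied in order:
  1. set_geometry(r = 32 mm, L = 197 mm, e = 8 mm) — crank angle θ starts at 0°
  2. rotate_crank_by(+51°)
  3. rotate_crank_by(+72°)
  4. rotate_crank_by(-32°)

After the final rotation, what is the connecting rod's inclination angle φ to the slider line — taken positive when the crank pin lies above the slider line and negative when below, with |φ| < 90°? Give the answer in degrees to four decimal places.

6.9962

set_geometry: r = 32 mm, L = 197 mm, e = 8 mm; θ ← 0°
rotate_crank_by(+51°): θ ← 0° +51° = 51°
rotate_crank_by(+72°): θ ← 51° +72° = 123°
rotate_crank_by(-32°): θ ← 123° -32° = 91°
crank pin P = (r cos θ, r sin θ) = (-0.558477, 31.995126)
h = r sin θ − e = 31.995126 − 8 = 23.995126
sin φ = h / L = 23.995126 / 197 = 0.12180267
φ = arcsin(0.12180267) = 6.996151°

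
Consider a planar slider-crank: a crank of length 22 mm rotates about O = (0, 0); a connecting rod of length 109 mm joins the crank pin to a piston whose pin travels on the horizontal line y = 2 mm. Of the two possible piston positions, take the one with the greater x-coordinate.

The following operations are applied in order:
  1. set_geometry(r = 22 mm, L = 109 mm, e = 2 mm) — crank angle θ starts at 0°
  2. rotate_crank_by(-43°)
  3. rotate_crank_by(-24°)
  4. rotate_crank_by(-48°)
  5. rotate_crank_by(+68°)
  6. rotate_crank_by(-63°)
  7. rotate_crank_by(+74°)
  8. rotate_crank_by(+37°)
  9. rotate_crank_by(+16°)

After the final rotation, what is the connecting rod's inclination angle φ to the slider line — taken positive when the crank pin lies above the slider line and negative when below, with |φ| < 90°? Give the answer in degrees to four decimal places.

set_geometry: r = 22 mm, L = 109 mm, e = 2 mm; θ ← 0°
rotate_crank_by(-43°): θ ← 0° -43° = -43°
rotate_crank_by(-24°): θ ← -43° -24° = -67°
rotate_crank_by(-48°): θ ← -67° -48° = -115°
rotate_crank_by(+68°): θ ← -115° +68° = -47°
rotate_crank_by(-63°): θ ← -47° -63° = -110°
rotate_crank_by(+74°): θ ← -110° +74° = -36°
rotate_crank_by(+37°): θ ← -36° +37° = 1°
rotate_crank_by(+16°): θ ← 1° +16° = 17°
crank pin P = (r cos θ, r sin θ) = (21.038705, 6.432178)
h = r sin θ − e = 6.432178 − 2 = 4.432178
sin φ = h / L = 4.432178 / 109 = 0.04066218
φ = arcsin(0.04066218) = 2.330414°

2.3304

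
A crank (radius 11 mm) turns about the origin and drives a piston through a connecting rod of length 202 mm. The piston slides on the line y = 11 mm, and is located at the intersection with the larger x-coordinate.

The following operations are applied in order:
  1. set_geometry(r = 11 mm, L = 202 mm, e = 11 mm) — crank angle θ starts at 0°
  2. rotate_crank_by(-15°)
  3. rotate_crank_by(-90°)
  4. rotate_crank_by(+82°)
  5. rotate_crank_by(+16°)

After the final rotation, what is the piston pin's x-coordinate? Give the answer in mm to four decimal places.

212.5407

set_geometry: r = 11 mm, L = 202 mm, e = 11 mm; θ ← 0°
rotate_crank_by(-15°): θ ← 0° -15° = -15°
rotate_crank_by(-90°): θ ← -15° -90° = -105°
rotate_crank_by(+82°): θ ← -105° +82° = -23°
rotate_crank_by(+16°): θ ← -23° +16° = -7°
crank pin P = (r cos θ, r sin θ) = (10.918008, -1.340563)
h = r sin θ − e = -1.340563 − 11 = -12.340563
x = r cos θ + √(L² − h²) = 10.918008 + √(40804.0 − 152.2895) = 10.918008 + 201.622693 = 212.540701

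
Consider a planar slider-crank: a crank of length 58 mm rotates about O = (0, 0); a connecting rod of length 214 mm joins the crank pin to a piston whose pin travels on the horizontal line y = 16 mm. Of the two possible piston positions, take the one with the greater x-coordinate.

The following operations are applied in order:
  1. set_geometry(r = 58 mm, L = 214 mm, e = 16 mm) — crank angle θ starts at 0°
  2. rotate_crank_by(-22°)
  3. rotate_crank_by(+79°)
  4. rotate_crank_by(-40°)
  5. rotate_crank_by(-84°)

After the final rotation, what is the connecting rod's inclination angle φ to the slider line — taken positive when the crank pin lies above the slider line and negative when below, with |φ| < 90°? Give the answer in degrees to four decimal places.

-18.9201

set_geometry: r = 58 mm, L = 214 mm, e = 16 mm; θ ← 0°
rotate_crank_by(-22°): θ ← 0° -22° = -22°
rotate_crank_by(+79°): θ ← -22° +79° = 57°
rotate_crank_by(-40°): θ ← 57° -40° = 17°
rotate_crank_by(-84°): θ ← 17° -84° = -67°
crank pin P = (r cos θ, r sin θ) = (22.662405, -53.389282)
h = r sin θ − e = -53.389282 − 16 = -69.389282
sin φ = h / L = -69.389282 / 214 = -0.32424898
φ = arcsin(-0.32424898) = -18.920081°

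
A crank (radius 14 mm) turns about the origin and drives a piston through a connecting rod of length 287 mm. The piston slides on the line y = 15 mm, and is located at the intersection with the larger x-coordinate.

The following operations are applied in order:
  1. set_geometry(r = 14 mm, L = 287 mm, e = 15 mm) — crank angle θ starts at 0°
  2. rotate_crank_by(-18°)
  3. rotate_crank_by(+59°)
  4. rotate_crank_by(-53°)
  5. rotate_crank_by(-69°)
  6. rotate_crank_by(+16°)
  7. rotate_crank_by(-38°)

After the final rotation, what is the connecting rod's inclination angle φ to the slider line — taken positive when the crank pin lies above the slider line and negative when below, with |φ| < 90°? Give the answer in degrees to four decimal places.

set_geometry: r = 14 mm, L = 287 mm, e = 15 mm; θ ← 0°
rotate_crank_by(-18°): θ ← 0° -18° = -18°
rotate_crank_by(+59°): θ ← -18° +59° = 41°
rotate_crank_by(-53°): θ ← 41° -53° = -12°
rotate_crank_by(-69°): θ ← -12° -69° = -81°
rotate_crank_by(+16°): θ ← -81° +16° = -65°
rotate_crank_by(-38°): θ ← -65° -38° = -103°
crank pin P = (r cos θ, r sin θ) = (-3.149315, -13.641181)
h = r sin θ − e = -13.641181 − 15 = -28.641181
sin φ = h / L = -28.641181 / 287 = -0.09979506
φ = arcsin(-0.09979506) = -5.727369°

-5.7274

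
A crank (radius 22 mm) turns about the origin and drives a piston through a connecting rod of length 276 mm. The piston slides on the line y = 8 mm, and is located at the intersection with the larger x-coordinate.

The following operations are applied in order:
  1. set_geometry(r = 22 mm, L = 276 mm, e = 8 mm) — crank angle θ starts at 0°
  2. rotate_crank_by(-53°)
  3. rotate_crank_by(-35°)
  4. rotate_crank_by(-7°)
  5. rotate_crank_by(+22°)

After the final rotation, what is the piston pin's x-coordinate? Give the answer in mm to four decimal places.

set_geometry: r = 22 mm, L = 276 mm, e = 8 mm; θ ← 0°
rotate_crank_by(-53°): θ ← 0° -53° = -53°
rotate_crank_by(-35°): θ ← -53° -35° = -88°
rotate_crank_by(-7°): θ ← -88° -7° = -95°
rotate_crank_by(+22°): θ ← -95° +22° = -73°
crank pin P = (r cos θ, r sin θ) = (6.432178, -21.038705)
h = r sin θ − e = -21.038705 − 8 = -29.038705
x = r cos θ + √(L² − h²) = 6.432178 + √(76176.0 − 843.2464) = 6.432178 + 274.468129 = 280.900306

280.9003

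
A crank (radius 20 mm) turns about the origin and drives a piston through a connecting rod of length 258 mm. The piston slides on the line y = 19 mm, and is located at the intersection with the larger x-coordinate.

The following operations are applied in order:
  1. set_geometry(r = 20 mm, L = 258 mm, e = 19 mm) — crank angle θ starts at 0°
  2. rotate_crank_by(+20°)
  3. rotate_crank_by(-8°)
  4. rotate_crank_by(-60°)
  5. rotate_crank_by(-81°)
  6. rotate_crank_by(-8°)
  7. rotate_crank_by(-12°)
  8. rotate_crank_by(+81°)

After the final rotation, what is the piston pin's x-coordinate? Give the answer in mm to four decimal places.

262.7459

set_geometry: r = 20 mm, L = 258 mm, e = 19 mm; θ ← 0°
rotate_crank_by(+20°): θ ← 0° +20° = 20°
rotate_crank_by(-8°): θ ← 20° -8° = 12°
rotate_crank_by(-60°): θ ← 12° -60° = -48°
rotate_crank_by(-81°): θ ← -48° -81° = -129°
rotate_crank_by(-8°): θ ← -129° -8° = -137°
rotate_crank_by(-12°): θ ← -137° -12° = -149°
rotate_crank_by(+81°): θ ← -149° +81° = -68°
crank pin P = (r cos θ, r sin θ) = (7.492132, -18.543677)
h = r sin θ − e = -18.543677 − 19 = -37.543677
x = r cos θ + √(L² − h²) = 7.492132 + √(66564.0 − 1409.5277) = 7.492132 + 255.253741 = 262.745873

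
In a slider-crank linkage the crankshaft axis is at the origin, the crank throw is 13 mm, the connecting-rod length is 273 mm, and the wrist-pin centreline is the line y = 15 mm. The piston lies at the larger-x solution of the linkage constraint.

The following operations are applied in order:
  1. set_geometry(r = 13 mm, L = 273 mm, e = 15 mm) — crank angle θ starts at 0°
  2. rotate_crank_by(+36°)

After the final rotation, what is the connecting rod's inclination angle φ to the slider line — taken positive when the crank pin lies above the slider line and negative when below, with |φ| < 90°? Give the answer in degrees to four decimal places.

set_geometry: r = 13 mm, L = 273 mm, e = 15 mm; θ ← 0°
rotate_crank_by(+36°): θ ← 0° +36° = 36°
crank pin P = (r cos θ, r sin θ) = (10.517221, 7.641208)
h = r sin θ − e = 7.641208 − 15 = -7.358792
sin φ = h / L = -7.358792 / 273 = -0.02695528
φ = arcsin(-0.02695528) = -1.544611°

-1.5446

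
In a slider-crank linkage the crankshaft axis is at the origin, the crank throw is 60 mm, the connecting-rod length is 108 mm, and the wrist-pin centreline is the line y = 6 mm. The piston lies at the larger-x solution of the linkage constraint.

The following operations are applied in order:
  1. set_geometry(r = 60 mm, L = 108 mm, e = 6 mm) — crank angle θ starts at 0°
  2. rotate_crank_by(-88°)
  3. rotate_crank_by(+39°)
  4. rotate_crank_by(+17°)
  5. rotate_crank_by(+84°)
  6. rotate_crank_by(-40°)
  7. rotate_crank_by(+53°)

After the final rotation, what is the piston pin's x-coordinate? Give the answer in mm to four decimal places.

121.9155

set_geometry: r = 60 mm, L = 108 mm, e = 6 mm; θ ← 0°
rotate_crank_by(-88°): θ ← 0° -88° = -88°
rotate_crank_by(+39°): θ ← -88° +39° = -49°
rotate_crank_by(+17°): θ ← -49° +17° = -32°
rotate_crank_by(+84°): θ ← -32° +84° = 52°
rotate_crank_by(-40°): θ ← 52° -40° = 12°
rotate_crank_by(+53°): θ ← 12° +53° = 65°
crank pin P = (r cos θ, r sin θ) = (25.357096, 54.378467)
h = r sin θ − e = 54.378467 − 6 = 48.378467
x = r cos θ + √(L² − h²) = 25.357096 + √(11664.0 − 2340.4761) = 25.357096 + 96.558396 = 121.915492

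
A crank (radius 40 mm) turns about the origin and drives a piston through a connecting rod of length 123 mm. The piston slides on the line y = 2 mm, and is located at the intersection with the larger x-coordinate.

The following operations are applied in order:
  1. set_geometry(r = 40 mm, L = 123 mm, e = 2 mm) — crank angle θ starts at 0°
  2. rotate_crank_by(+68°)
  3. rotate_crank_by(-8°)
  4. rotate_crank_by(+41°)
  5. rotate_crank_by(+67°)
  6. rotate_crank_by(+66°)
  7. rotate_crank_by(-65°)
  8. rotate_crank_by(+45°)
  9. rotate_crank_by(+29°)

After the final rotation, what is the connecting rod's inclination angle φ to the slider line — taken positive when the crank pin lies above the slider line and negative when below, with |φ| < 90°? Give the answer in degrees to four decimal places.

-17.8194

set_geometry: r = 40 mm, L = 123 mm, e = 2 mm; θ ← 0°
rotate_crank_by(+68°): θ ← 0° +68° = 68°
rotate_crank_by(-8°): θ ← 68° -8° = 60°
rotate_crank_by(+41°): θ ← 60° +41° = 101°
rotate_crank_by(+67°): θ ← 101° +67° = 168°
rotate_crank_by(+66°): θ ← 168° +66° = 234°
rotate_crank_by(-65°): θ ← 234° -65° = 169°
rotate_crank_by(+45°): θ ← 169° +45° = 214°
rotate_crank_by(+29°): θ ← 214° +29° = 243°
crank pin P = (r cos θ, r sin θ) = (-18.159620, -35.640261)
h = r sin θ − e = -35.640261 − 2 = -37.640261
sin φ = h / L = -37.640261 / 123 = -0.30601838
φ = arcsin(-0.30601838) = -17.819443°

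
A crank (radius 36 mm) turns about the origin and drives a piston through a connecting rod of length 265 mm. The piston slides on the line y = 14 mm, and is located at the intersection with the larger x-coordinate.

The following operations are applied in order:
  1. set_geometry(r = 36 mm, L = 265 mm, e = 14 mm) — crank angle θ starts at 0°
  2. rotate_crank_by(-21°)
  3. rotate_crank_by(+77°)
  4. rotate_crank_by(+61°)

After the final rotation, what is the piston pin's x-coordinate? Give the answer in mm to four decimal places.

set_geometry: r = 36 mm, L = 265 mm, e = 14 mm; θ ← 0°
rotate_crank_by(-21°): θ ← 0° -21° = -21°
rotate_crank_by(+77°): θ ← -21° +77° = 56°
rotate_crank_by(+61°): θ ← 56° +61° = 117°
crank pin P = (r cos θ, r sin θ) = (-16.343658, 32.076235)
h = r sin θ − e = 32.076235 − 14 = 18.076235
x = r cos θ + √(L² − h²) = -16.343658 + √(70225.0 − 326.7503) = -16.343658 + 264.382771 = 248.039113

248.0391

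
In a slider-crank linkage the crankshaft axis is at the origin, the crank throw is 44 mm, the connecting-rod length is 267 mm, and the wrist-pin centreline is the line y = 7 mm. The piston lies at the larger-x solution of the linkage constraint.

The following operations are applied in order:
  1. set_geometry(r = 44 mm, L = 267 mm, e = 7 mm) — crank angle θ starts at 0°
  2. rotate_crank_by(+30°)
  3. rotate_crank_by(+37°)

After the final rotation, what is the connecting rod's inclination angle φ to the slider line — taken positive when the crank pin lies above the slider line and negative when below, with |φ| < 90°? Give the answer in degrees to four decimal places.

set_geometry: r = 44 mm, L = 267 mm, e = 7 mm; θ ← 0°
rotate_crank_by(+30°): θ ← 0° +30° = 30°
rotate_crank_by(+37°): θ ← 30° +37° = 67°
crank pin P = (r cos θ, r sin θ) = (17.192170, 40.502214)
h = r sin θ − e = 40.502214 − 7 = 33.502214
sin φ = h / L = 33.502214 / 267 = 0.12547646
φ = arcsin(0.12547646) = 7.208271°

7.2083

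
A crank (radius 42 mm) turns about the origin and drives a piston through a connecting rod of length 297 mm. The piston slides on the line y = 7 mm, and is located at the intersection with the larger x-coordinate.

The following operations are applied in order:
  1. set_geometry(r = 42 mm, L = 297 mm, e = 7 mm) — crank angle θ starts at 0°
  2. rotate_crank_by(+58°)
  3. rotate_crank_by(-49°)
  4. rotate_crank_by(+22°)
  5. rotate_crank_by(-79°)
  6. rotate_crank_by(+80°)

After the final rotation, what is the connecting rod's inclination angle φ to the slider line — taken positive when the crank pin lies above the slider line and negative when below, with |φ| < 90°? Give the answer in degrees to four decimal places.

set_geometry: r = 42 mm, L = 297 mm, e = 7 mm; θ ← 0°
rotate_crank_by(+58°): θ ← 0° +58° = 58°
rotate_crank_by(-49°): θ ← 58° -49° = 9°
rotate_crank_by(+22°): θ ← 9° +22° = 31°
rotate_crank_by(-79°): θ ← 31° -79° = -48°
rotate_crank_by(+80°): θ ← -48° +80° = 32°
crank pin P = (r cos θ, r sin θ) = (35.618020, 22.256609)
h = r sin θ − e = 22.256609 − 7 = 15.256609
sin φ = h / L = 15.256609 / 297 = 0.05136905
φ = arcsin(0.05136905) = 2.944526°

2.9445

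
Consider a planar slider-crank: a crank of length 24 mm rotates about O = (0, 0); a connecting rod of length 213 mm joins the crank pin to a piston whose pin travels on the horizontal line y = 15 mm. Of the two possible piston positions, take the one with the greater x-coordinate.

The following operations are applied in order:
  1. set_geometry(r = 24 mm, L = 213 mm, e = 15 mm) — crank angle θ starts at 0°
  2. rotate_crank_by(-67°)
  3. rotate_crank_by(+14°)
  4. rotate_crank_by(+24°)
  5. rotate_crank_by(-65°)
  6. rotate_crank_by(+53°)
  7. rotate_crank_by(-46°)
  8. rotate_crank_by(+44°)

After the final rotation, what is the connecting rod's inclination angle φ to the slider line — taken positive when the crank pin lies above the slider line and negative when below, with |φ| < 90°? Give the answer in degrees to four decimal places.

set_geometry: r = 24 mm, L = 213 mm, e = 15 mm; θ ← 0°
rotate_crank_by(-67°): θ ← 0° -67° = -67°
rotate_crank_by(+14°): θ ← -67° +14° = -53°
rotate_crank_by(+24°): θ ← -53° +24° = -29°
rotate_crank_by(-65°): θ ← -29° -65° = -94°
rotate_crank_by(+53°): θ ← -94° +53° = -41°
rotate_crank_by(-46°): θ ← -41° -46° = -87°
rotate_crank_by(+44°): θ ← -87° +44° = -43°
crank pin P = (r cos θ, r sin θ) = (17.552489, -16.367961)
h = r sin θ − e = -16.367961 − 15 = -31.367961
sin φ = h / L = -31.367961 / 213 = -0.14726742
φ = arcsin(-0.14726742) = -8.468603°

-8.4686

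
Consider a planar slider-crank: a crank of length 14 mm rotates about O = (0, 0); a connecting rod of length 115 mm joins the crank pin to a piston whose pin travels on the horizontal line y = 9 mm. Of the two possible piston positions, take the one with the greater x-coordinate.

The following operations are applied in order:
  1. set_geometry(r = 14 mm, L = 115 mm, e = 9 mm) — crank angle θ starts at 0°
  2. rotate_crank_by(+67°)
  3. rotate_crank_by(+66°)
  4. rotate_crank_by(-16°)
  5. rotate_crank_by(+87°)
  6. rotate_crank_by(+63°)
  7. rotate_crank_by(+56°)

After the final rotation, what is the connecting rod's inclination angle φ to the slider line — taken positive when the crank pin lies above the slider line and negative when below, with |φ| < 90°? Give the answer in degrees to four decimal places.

set_geometry: r = 14 mm, L = 115 mm, e = 9 mm; θ ← 0°
rotate_crank_by(+67°): θ ← 0° +67° = 67°
rotate_crank_by(+66°): θ ← 67° +66° = 133°
rotate_crank_by(-16°): θ ← 133° -16° = 117°
rotate_crank_by(+87°): θ ← 117° +87° = 204°
rotate_crank_by(+63°): θ ← 204° +63° = 267°
rotate_crank_by(+56°): θ ← 267° +56° = 323°
crank pin P = (r cos θ, r sin θ) = (11.180897, -8.425410)
h = r sin θ − e = -8.425410 − 9 = -17.425410
sin φ = h / L = -17.425410 / 115 = -0.15152531
φ = arcsin(-0.15152531) = -8.715331°

-8.7153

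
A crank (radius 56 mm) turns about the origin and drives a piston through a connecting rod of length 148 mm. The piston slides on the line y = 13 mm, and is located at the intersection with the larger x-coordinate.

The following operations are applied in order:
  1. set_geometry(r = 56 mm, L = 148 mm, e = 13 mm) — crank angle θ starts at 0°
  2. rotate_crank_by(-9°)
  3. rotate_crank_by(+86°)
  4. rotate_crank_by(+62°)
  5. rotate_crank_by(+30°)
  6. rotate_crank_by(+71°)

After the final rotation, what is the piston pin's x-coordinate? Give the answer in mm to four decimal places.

106.6182

set_geometry: r = 56 mm, L = 148 mm, e = 13 mm; θ ← 0°
rotate_crank_by(-9°): θ ← 0° -9° = -9°
rotate_crank_by(+86°): θ ← -9° +86° = 77°
rotate_crank_by(+62°): θ ← 77° +62° = 139°
rotate_crank_by(+30°): θ ← 139° +30° = 169°
rotate_crank_by(+71°): θ ← 169° +71° = 240°
crank pin P = (r cos θ, r sin θ) = (-28.000000, -48.497423)
h = r sin θ − e = -48.497423 − 13 = -61.497423
x = r cos θ + √(L² − h²) = -28.000000 + √(21904.0 − 3781.9330) = -28.000000 + 134.618227 = 106.618227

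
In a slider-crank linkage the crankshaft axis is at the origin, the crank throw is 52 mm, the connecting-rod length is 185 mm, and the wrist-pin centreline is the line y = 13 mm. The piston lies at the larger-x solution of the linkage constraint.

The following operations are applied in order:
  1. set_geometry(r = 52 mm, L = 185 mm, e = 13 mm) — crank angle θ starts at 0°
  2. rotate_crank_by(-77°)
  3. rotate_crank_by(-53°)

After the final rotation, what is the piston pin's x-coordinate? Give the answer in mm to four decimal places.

143.8701

set_geometry: r = 52 mm, L = 185 mm, e = 13 mm; θ ← 0°
rotate_crank_by(-77°): θ ← 0° -77° = -77°
rotate_crank_by(-53°): θ ← -77° -53° = -130°
crank pin P = (r cos θ, r sin θ) = (-33.424956, -39.834311)
h = r sin θ − e = -39.834311 − 13 = -52.834311
x = r cos θ + √(L² − h²) = -33.424956 + √(34225.0 − 2791.4644) = -33.424956 + 177.295052 = 143.870097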